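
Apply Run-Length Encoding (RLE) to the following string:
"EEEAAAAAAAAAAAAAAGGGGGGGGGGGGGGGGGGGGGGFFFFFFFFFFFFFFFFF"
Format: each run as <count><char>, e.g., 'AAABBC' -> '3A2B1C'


Scanning runs left to right:
  i=0: run of 'E' x 3 -> '3E'
  i=3: run of 'A' x 14 -> '14A'
  i=17: run of 'G' x 22 -> '22G'
  i=39: run of 'F' x 17 -> '17F'

RLE = 3E14A22G17F


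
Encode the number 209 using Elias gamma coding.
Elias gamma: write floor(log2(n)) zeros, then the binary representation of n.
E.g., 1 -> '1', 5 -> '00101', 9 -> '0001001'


num_bits = floor(log2(209)) + 1 = 8
leading_zeros = num_bits - 1 = 7
binary(209) = 11010001

Elias gamma(209) = '0000000' + '11010001' = 000000011010001 (15 bits)


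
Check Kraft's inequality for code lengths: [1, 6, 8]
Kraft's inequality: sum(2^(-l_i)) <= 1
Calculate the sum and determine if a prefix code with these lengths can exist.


Sum = 2^(-1) + 2^(-6) + 2^(-8)
    = 0.5 + 0.015625 + 0.00390625
    = 133/256 = 0.51953125
Since 0.51953125 <= 1, Kraft's inequality IS satisfied.
A prefix code with these lengths CAN exist.

Kraft sum = 0.51953125. Satisfied.


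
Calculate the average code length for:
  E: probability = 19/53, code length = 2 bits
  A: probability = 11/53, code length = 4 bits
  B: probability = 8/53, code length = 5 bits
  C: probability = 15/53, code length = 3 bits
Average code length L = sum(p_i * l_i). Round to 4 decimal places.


Weighted contributions p_i * l_i:
  E: (19/53) * 2 = 38/53
  A: (11/53) * 4 = 44/53
  B: (8/53) * 5 = 40/53
  C: (15/53) * 3 = 45/53
Sum = (38 + 44 + 40 + 45)/53 = 167/53

L = 167/53 = 3.1509 bits/symbol


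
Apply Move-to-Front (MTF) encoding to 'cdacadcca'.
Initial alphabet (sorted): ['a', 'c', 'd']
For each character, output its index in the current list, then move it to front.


MTF encoding:
'c': index 1 in ['a', 'c', 'd'] -> ['c', 'a', 'd']
'd': index 2 in ['c', 'a', 'd'] -> ['d', 'c', 'a']
'a': index 2 in ['d', 'c', 'a'] -> ['a', 'd', 'c']
'c': index 2 in ['a', 'd', 'c'] -> ['c', 'a', 'd']
'a': index 1 in ['c', 'a', 'd'] -> ['a', 'c', 'd']
'd': index 2 in ['a', 'c', 'd'] -> ['d', 'a', 'c']
'c': index 2 in ['d', 'a', 'c'] -> ['c', 'd', 'a']
'c': index 0 in ['c', 'd', 'a'] -> ['c', 'd', 'a']
'a': index 2 in ['c', 'd', 'a'] -> ['a', 'c', 'd']


Output: [1, 2, 2, 2, 1, 2, 2, 0, 2]


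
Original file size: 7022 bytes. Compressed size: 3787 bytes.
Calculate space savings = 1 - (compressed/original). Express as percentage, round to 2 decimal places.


ratio = compressed/original = 3787/7022 = 0.539305
savings = 1 - ratio = 1 - 0.539305 = 0.460695
as a percentage: 0.460695 * 100 = 46.07%

Space savings = 1 - 3787/7022 = 46.07%


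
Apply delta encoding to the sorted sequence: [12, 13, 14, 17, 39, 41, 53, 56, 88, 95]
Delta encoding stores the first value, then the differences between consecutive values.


First value: 12
Deltas:
  13 - 12 = 1
  14 - 13 = 1
  17 - 14 = 3
  39 - 17 = 22
  41 - 39 = 2
  53 - 41 = 12
  56 - 53 = 3
  88 - 56 = 32
  95 - 88 = 7


Delta encoded: [12, 1, 1, 3, 22, 2, 12, 3, 32, 7]


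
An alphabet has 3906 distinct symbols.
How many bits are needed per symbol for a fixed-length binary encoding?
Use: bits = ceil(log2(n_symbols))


log2(3906) = 11.9315
Bracket: 2^11 = 2048 < 3906 <= 2^12 = 4096
So ceil(log2(3906)) = 12

bits = ceil(log2(3906)) = ceil(11.9315) = 12 bits


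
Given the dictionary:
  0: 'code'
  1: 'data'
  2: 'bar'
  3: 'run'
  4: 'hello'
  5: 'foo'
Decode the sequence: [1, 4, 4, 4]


Look up each index in the dictionary:
  1 -> 'data'
  4 -> 'hello'
  4 -> 'hello'
  4 -> 'hello'

Decoded: "data hello hello hello"


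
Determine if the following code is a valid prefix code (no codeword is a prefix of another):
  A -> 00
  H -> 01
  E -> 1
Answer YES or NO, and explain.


Checking each pair (does one codeword prefix another?):
  A='00' vs H='01': no prefix
  A='00' vs E='1': no prefix
  H='01' vs A='00': no prefix
  H='01' vs E='1': no prefix
  E='1' vs A='00': no prefix
  E='1' vs H='01': no prefix
No violation found over all pairs.

YES -- this is a valid prefix code. No codeword is a prefix of any other codeword.


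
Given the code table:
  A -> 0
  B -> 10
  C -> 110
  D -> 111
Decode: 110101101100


Decoding:
110 -> C
10 -> B
110 -> C
110 -> C
0 -> A


Result: CBCCA


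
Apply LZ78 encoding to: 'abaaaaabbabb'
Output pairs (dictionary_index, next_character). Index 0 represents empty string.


LZ78 encoding steps:
Dictionary: {0: ''}
Step 1: w='' (idx 0), next='a' -> output (0, 'a'), add 'a' as idx 1
Step 2: w='' (idx 0), next='b' -> output (0, 'b'), add 'b' as idx 2
Step 3: w='a' (idx 1), next='a' -> output (1, 'a'), add 'aa' as idx 3
Step 4: w='aa' (idx 3), next='a' -> output (3, 'a'), add 'aaa' as idx 4
Step 5: w='b' (idx 2), next='b' -> output (2, 'b'), add 'bb' as idx 5
Step 6: w='a' (idx 1), next='b' -> output (1, 'b'), add 'ab' as idx 6
Step 7: w='b' (idx 2), end of input -> output (2, '')


Encoded: [(0, 'a'), (0, 'b'), (1, 'a'), (3, 'a'), (2, 'b'), (1, 'b'), (2, '')]


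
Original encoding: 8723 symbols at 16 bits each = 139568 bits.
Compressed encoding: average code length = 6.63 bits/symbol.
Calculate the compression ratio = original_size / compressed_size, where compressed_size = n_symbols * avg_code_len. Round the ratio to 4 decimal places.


original_size = n_symbols * orig_bits = 8723 * 16 = 139568 bits
compressed_size = n_symbols * avg_code_len = 8723 * 6.63 = 57833.49 bits
ratio = original_size / compressed_size = 139568 / 57833.49 = 2.4133

Compression ratio = 2.4133


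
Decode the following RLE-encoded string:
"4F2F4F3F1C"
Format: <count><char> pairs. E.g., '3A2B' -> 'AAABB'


Expanding each <count><char> pair:
  4F -> 'FFFF'
  2F -> 'FF'
  4F -> 'FFFF'
  3F -> 'FFF'
  1C -> 'C'

Decoded = FFFFFFFFFFFFFC


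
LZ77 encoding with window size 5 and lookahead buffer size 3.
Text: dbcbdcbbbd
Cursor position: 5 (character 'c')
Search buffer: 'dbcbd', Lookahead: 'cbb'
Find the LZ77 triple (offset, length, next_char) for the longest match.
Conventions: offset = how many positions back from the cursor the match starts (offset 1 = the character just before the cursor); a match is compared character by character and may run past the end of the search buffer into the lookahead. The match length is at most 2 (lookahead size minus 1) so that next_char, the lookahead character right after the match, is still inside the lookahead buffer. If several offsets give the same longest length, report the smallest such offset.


Try each offset into the search buffer:
  offset=1 (pos 4, char 'd'): match length 0
  offset=2 (pos 3, char 'b'): match length 0
  offset=3 (pos 2, char 'c'): match length 2
  offset=4 (pos 1, char 'b'): match length 0
  offset=5 (pos 0, char 'd'): match length 0
Longest match has length 2 at offset 3.
next_char = character at position 5 + 2 = 7 -> 'b'

Best match: offset=3, length=2 (matching 'cb' starting at position 2)
LZ77 triple: (3, 2, 'b')


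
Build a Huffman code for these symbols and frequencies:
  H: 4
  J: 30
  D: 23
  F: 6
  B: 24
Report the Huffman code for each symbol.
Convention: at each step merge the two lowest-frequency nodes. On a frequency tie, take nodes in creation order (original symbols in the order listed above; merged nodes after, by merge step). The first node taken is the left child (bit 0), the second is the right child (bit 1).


Huffman tree construction:
Step 1: Merge H(4) + F(6) = 10
Step 2: Merge (H+F)(10) + D(23) = 33
Step 3: Merge B(24) + J(30) = 54
Step 4: Merge ((H+F)+D)(33) + (B+J)(54) = 87
Read each symbol's code off the tree from the root (left child = 0, right child = 1).

Codes:
  H: 000 (length 3)
  J: 11 (length 2)
  D: 01 (length 2)
  F: 001 (length 3)
  B: 10 (length 2)
Average code length: 184/87 = 2.1149 bits/symbol


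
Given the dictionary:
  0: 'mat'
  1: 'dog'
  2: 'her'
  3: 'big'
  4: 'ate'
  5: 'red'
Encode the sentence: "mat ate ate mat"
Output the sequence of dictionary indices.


Look up each word in the dictionary:
  'mat' -> 0
  'ate' -> 4
  'ate' -> 4
  'mat' -> 0

Encoded: [0, 4, 4, 0]


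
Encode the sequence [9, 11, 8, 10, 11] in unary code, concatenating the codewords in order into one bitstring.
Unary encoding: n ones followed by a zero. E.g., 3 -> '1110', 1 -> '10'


Encode each number as n ones followed by a terminating 0:
  9 -> 1111111110 (10 bits)
  11 -> 111111111110 (12 bits)
  8 -> 111111110 (9 bits)
  10 -> 11111111110 (11 bits)
  11 -> 111111111110 (12 bits)
Total length = 10 + 12 + 9 + 11 + 12 = 54 bits.

Unary([9, 11, 8, 10, 11]) = 111111111011111111111011111111011111111110111111111110 (54 bits)


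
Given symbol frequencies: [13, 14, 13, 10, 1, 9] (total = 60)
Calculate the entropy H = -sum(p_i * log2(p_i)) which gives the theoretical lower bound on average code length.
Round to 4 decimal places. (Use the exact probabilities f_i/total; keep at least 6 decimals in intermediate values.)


Per-symbol terms -p_i * log2(p_i) with p_i = f_i/60:
  p = 13/60 = 0.216667: log2(p) = -2.206451, -p*log2(p) = 0.478064
  p = 14/60 = 0.233333: log2(p) = -2.099536, -p*log2(p) = 0.489892
  p = 13/60 = 0.216667: log2(p) = -2.206451, -p*log2(p) = 0.478064
  p = 10/60 = 0.166667: log2(p) = -2.584963, -p*log2(p) = 0.430827
  p = 1/60 = 0.016667: log2(p) = -5.906891, -p*log2(p) = 0.098448
  p = 9/60 = 0.150000: log2(p) = -2.736966, -p*log2(p) = 0.410545
H = 0.478064 + 0.489892 + 0.478064 + 0.430827 + 0.098448 + 0.410545 = 2.385840

H = 2.3858 bits/symbol


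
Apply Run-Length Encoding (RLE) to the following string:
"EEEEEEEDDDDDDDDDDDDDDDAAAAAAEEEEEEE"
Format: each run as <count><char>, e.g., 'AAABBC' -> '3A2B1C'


Scanning runs left to right:
  i=0: run of 'E' x 7 -> '7E'
  i=7: run of 'D' x 15 -> '15D'
  i=22: run of 'A' x 6 -> '6A'
  i=28: run of 'E' x 7 -> '7E'

RLE = 7E15D6A7E


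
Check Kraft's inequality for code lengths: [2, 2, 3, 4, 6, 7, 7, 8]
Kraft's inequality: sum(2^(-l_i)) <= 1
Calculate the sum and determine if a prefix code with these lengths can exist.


Sum = 2^(-2) + 2^(-2) + 2^(-3) + 2^(-4) + 2^(-6) + 2^(-7) + 2^(-7) + 2^(-8)
    = 0.25 + 0.25 + 0.125 + 0.0625 + 0.015625 + 0.0078125 + 0.0078125 + 0.00390625
    = 185/256 = 0.72265625
Since 0.72265625 <= 1, Kraft's inequality IS satisfied.
A prefix code with these lengths CAN exist.

Kraft sum = 0.72265625. Satisfied.


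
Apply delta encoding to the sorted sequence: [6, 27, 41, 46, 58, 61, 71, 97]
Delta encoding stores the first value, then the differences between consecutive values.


First value: 6
Deltas:
  27 - 6 = 21
  41 - 27 = 14
  46 - 41 = 5
  58 - 46 = 12
  61 - 58 = 3
  71 - 61 = 10
  97 - 71 = 26


Delta encoded: [6, 21, 14, 5, 12, 3, 10, 26]


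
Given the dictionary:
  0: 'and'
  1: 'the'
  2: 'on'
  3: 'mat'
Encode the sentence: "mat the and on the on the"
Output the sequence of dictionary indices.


Look up each word in the dictionary:
  'mat' -> 3
  'the' -> 1
  'and' -> 0
  'on' -> 2
  'the' -> 1
  'on' -> 2
  'the' -> 1

Encoded: [3, 1, 0, 2, 1, 2, 1]


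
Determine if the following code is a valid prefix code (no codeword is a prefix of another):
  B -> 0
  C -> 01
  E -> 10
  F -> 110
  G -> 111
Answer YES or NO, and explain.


Checking each pair (does one codeword prefix another?):
  B='0' vs C='01': prefix -- VIOLATION

NO -- this is NOT a valid prefix code. B (0) is a prefix of C (01).


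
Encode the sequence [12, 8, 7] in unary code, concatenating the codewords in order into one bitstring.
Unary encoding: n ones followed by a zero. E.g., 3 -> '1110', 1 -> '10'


Encode each number as n ones followed by a terminating 0:
  12 -> 1111111111110 (13 bits)
  8 -> 111111110 (9 bits)
  7 -> 11111110 (8 bits)
Total length = 13 + 9 + 8 = 30 bits.

Unary([12, 8, 7]) = 111111111111011111111011111110 (30 bits)


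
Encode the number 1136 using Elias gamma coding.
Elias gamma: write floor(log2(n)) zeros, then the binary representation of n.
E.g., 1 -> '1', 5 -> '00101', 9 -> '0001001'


num_bits = floor(log2(1136)) + 1 = 11
leading_zeros = num_bits - 1 = 10
binary(1136) = 10001110000

Elias gamma(1136) = '0000000000' + '10001110000' = 000000000010001110000 (21 bits)


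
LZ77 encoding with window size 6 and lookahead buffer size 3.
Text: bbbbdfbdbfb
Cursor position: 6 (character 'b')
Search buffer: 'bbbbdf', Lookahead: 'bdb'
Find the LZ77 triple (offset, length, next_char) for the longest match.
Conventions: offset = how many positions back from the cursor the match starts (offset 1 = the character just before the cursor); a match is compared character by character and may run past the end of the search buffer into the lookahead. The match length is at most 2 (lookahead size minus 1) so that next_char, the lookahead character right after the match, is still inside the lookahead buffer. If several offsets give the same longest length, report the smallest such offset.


Try each offset into the search buffer:
  offset=1 (pos 5, char 'f'): match length 0
  offset=2 (pos 4, char 'd'): match length 0
  offset=3 (pos 3, char 'b'): match length 2
  offset=4 (pos 2, char 'b'): match length 1
  offset=5 (pos 1, char 'b'): match length 1
  offset=6 (pos 0, char 'b'): match length 1
Longest match has length 2 at offset 3.
next_char = character at position 6 + 2 = 8 -> 'b'

Best match: offset=3, length=2 (matching 'bd' starting at position 3)
LZ77 triple: (3, 2, 'b')


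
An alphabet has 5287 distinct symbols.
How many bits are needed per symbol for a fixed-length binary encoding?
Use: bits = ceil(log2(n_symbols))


log2(5287) = 12.3682
Bracket: 2^12 = 4096 < 5287 <= 2^13 = 8192
So ceil(log2(5287)) = 13

bits = ceil(log2(5287)) = ceil(12.3682) = 13 bits


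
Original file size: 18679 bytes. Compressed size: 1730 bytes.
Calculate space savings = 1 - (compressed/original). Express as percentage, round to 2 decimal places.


ratio = compressed/original = 1730/18679 = 0.092617
savings = 1 - ratio = 1 - 0.092617 = 0.907383
as a percentage: 0.907383 * 100 = 90.74%

Space savings = 1 - 1730/18679 = 90.74%


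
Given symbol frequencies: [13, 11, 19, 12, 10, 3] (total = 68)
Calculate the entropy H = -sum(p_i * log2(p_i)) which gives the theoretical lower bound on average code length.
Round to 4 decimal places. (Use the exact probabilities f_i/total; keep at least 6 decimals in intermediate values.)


Per-symbol terms -p_i * log2(p_i) with p_i = f_i/68:
  p = 13/68 = 0.191176: log2(p) = -2.387023, -p*log2(p) = 0.456343
  p = 11/68 = 0.161765: log2(p) = -2.628031, -p*log2(p) = 0.425123
  p = 19/68 = 0.279412: log2(p) = -1.839535, -p*log2(p) = 0.513988
  p = 12/68 = 0.176471: log2(p) = -2.502500, -p*log2(p) = 0.441618
  p = 10/68 = 0.147059: log2(p) = -2.765535, -p*log2(p) = 0.406696
  p = 3/68 = 0.044118: log2(p) = -4.502500, -p*log2(p) = 0.198640
H = 0.456343 + 0.425123 + 0.513988 + 0.441618 + 0.406696 + 0.198640 = 2.442408

H = 2.4424 bits/symbol


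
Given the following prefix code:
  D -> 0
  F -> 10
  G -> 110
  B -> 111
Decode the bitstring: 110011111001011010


Decoding step by step:
Bits 110 -> G
Bits 0 -> D
Bits 111 -> B
Bits 110 -> G
Bits 0 -> D
Bits 10 -> F
Bits 110 -> G
Bits 10 -> F


Decoded message: GDBGDFGF


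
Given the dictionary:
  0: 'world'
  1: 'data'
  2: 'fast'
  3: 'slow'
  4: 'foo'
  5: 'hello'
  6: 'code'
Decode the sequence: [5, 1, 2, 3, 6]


Look up each index in the dictionary:
  5 -> 'hello'
  1 -> 'data'
  2 -> 'fast'
  3 -> 'slow'
  6 -> 'code'

Decoded: "hello data fast slow code"


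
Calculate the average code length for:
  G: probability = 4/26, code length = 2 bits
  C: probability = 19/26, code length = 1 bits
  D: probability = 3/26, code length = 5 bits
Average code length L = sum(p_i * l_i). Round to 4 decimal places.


Weighted contributions p_i * l_i:
  G: (4/26) * 2 = 8/26
  C: (19/26) * 1 = 19/26
  D: (3/26) * 5 = 15/26
Sum = (8 + 19 + 15)/26 = 42/26

L = 42/26 = 1.6154 bits/symbol


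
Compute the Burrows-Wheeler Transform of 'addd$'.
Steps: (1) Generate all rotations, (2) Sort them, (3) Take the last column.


Rotations (sorted):
  0: $addd -> last char: d
  1: addd$ -> last char: $
  2: d$add -> last char: d
  3: dd$ad -> last char: d
  4: ddd$a -> last char: a


BWT = d$dda


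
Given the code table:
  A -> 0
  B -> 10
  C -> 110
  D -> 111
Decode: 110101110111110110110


Decoding:
110 -> C
10 -> B
111 -> D
0 -> A
111 -> D
110 -> C
110 -> C
110 -> C


Result: CBDADCCC


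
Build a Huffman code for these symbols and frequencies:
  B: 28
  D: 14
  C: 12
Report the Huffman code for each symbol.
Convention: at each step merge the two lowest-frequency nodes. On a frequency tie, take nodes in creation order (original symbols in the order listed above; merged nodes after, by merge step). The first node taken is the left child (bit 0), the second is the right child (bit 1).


Huffman tree construction:
Step 1: Merge C(12) + D(14) = 26
Step 2: Merge (C+D)(26) + B(28) = 54
Read each symbol's code off the tree from the root (left child = 0, right child = 1).

Codes:
  B: 1 (length 1)
  D: 01 (length 2)
  C: 00 (length 2)
Average code length: 80/54 = 1.4815 bits/symbol


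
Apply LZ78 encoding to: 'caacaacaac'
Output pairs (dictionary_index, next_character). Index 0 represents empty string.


LZ78 encoding steps:
Dictionary: {0: ''}
Step 1: w='' (idx 0), next='c' -> output (0, 'c'), add 'c' as idx 1
Step 2: w='' (idx 0), next='a' -> output (0, 'a'), add 'a' as idx 2
Step 3: w='a' (idx 2), next='c' -> output (2, 'c'), add 'ac' as idx 3
Step 4: w='a' (idx 2), next='a' -> output (2, 'a'), add 'aa' as idx 4
Step 5: w='c' (idx 1), next='a' -> output (1, 'a'), add 'ca' as idx 5
Step 6: w='ac' (idx 3), end of input -> output (3, '')


Encoded: [(0, 'c'), (0, 'a'), (2, 'c'), (2, 'a'), (1, 'a'), (3, '')]


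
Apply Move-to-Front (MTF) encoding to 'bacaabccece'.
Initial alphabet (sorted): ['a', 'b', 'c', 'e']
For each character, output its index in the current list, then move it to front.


MTF encoding:
'b': index 1 in ['a', 'b', 'c', 'e'] -> ['b', 'a', 'c', 'e']
'a': index 1 in ['b', 'a', 'c', 'e'] -> ['a', 'b', 'c', 'e']
'c': index 2 in ['a', 'b', 'c', 'e'] -> ['c', 'a', 'b', 'e']
'a': index 1 in ['c', 'a', 'b', 'e'] -> ['a', 'c', 'b', 'e']
'a': index 0 in ['a', 'c', 'b', 'e'] -> ['a', 'c', 'b', 'e']
'b': index 2 in ['a', 'c', 'b', 'e'] -> ['b', 'a', 'c', 'e']
'c': index 2 in ['b', 'a', 'c', 'e'] -> ['c', 'b', 'a', 'e']
'c': index 0 in ['c', 'b', 'a', 'e'] -> ['c', 'b', 'a', 'e']
'e': index 3 in ['c', 'b', 'a', 'e'] -> ['e', 'c', 'b', 'a']
'c': index 1 in ['e', 'c', 'b', 'a'] -> ['c', 'e', 'b', 'a']
'e': index 1 in ['c', 'e', 'b', 'a'] -> ['e', 'c', 'b', 'a']


Output: [1, 1, 2, 1, 0, 2, 2, 0, 3, 1, 1]


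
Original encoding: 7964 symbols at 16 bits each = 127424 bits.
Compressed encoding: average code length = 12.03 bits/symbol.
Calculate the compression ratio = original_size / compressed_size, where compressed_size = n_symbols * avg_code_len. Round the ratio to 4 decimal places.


original_size = n_symbols * orig_bits = 7964 * 16 = 127424 bits
compressed_size = n_symbols * avg_code_len = 7964 * 12.03 = 95806.92 bits
ratio = original_size / compressed_size = 127424 / 95806.92 = 1.33

Compression ratio = 1.33


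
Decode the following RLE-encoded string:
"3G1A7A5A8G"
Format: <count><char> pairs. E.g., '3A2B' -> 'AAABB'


Expanding each <count><char> pair:
  3G -> 'GGG'
  1A -> 'A'
  7A -> 'AAAAAAA'
  5A -> 'AAAAA'
  8G -> 'GGGGGGGG'

Decoded = GGGAAAAAAAAAAAAAGGGGGGGG


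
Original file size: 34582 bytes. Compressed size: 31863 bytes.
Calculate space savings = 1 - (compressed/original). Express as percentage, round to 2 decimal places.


ratio = compressed/original = 31863/34582 = 0.921375
savings = 1 - ratio = 1 - 0.921375 = 0.078625
as a percentage: 0.078625 * 100 = 7.86%

Space savings = 1 - 31863/34582 = 7.86%


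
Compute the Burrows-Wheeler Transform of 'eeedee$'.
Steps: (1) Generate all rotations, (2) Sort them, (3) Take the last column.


Rotations (sorted):
  0: $eeedee -> last char: e
  1: dee$eee -> last char: e
  2: e$eeede -> last char: e
  3: edee$ee -> last char: e
  4: ee$eeed -> last char: d
  5: eedee$e -> last char: e
  6: eeedee$ -> last char: $


BWT = eeeede$


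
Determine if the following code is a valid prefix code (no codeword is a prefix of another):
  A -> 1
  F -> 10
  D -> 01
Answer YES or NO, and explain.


Checking each pair (does one codeword prefix another?):
  A='1' vs F='10': prefix -- VIOLATION

NO -- this is NOT a valid prefix code. A (1) is a prefix of F (10).


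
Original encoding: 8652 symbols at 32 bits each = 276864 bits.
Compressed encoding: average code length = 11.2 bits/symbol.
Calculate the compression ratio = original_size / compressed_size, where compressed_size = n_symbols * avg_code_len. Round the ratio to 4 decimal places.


original_size = n_symbols * orig_bits = 8652 * 32 = 276864 bits
compressed_size = n_symbols * avg_code_len = 8652 * 11.2 = 96902.4 bits
ratio = original_size / compressed_size = 276864 / 96902.4 = 2.8571

Compression ratio = 2.8571


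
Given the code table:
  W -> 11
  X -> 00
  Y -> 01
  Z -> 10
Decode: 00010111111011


Decoding:
00 -> X
01 -> Y
01 -> Y
11 -> W
11 -> W
10 -> Z
11 -> W


Result: XYYWWZW


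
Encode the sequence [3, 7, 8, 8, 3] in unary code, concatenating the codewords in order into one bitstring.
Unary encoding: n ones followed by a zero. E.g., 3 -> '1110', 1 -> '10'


Encode each number as n ones followed by a terminating 0:
  3 -> 1110 (4 bits)
  7 -> 11111110 (8 bits)
  8 -> 111111110 (9 bits)
  8 -> 111111110 (9 bits)
  3 -> 1110 (4 bits)
Total length = 4 + 8 + 9 + 9 + 4 = 34 bits.

Unary([3, 7, 8, 8, 3]) = 1110111111101111111101111111101110 (34 bits)


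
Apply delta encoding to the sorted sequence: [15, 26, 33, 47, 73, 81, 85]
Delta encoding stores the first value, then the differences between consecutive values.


First value: 15
Deltas:
  26 - 15 = 11
  33 - 26 = 7
  47 - 33 = 14
  73 - 47 = 26
  81 - 73 = 8
  85 - 81 = 4


Delta encoded: [15, 11, 7, 14, 26, 8, 4]


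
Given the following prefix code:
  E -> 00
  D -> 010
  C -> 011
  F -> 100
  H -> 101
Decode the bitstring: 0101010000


Decoding step by step:
Bits 010 -> D
Bits 101 -> H
Bits 00 -> E
Bits 00 -> E


Decoded message: DHEE


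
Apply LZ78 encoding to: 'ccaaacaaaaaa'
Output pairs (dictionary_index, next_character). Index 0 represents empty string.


LZ78 encoding steps:
Dictionary: {0: ''}
Step 1: w='' (idx 0), next='c' -> output (0, 'c'), add 'c' as idx 1
Step 2: w='c' (idx 1), next='a' -> output (1, 'a'), add 'ca' as idx 2
Step 3: w='' (idx 0), next='a' -> output (0, 'a'), add 'a' as idx 3
Step 4: w='a' (idx 3), next='c' -> output (3, 'c'), add 'ac' as idx 4
Step 5: w='a' (idx 3), next='a' -> output (3, 'a'), add 'aa' as idx 5
Step 6: w='aa' (idx 5), next='a' -> output (5, 'a'), add 'aaa' as idx 6
Step 7: w='a' (idx 3), end of input -> output (3, '')


Encoded: [(0, 'c'), (1, 'a'), (0, 'a'), (3, 'c'), (3, 'a'), (5, 'a'), (3, '')]


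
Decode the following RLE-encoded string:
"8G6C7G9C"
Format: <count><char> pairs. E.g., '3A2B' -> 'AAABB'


Expanding each <count><char> pair:
  8G -> 'GGGGGGGG'
  6C -> 'CCCCCC'
  7G -> 'GGGGGGG'
  9C -> 'CCCCCCCCC'

Decoded = GGGGGGGGCCCCCCGGGGGGGCCCCCCCCC


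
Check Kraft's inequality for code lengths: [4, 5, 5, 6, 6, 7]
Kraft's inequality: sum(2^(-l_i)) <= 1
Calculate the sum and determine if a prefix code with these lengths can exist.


Sum = 2^(-4) + 2^(-5) + 2^(-5) + 2^(-6) + 2^(-6) + 2^(-7)
    = 0.0625 + 0.03125 + 0.03125 + 0.015625 + 0.015625 + 0.0078125
    = 21/128 = 0.1640625
Since 0.1640625 <= 1, Kraft's inequality IS satisfied.
A prefix code with these lengths CAN exist.

Kraft sum = 0.1640625. Satisfied.


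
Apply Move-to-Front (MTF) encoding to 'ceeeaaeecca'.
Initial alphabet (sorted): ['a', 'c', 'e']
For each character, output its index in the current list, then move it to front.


MTF encoding:
'c': index 1 in ['a', 'c', 'e'] -> ['c', 'a', 'e']
'e': index 2 in ['c', 'a', 'e'] -> ['e', 'c', 'a']
'e': index 0 in ['e', 'c', 'a'] -> ['e', 'c', 'a']
'e': index 0 in ['e', 'c', 'a'] -> ['e', 'c', 'a']
'a': index 2 in ['e', 'c', 'a'] -> ['a', 'e', 'c']
'a': index 0 in ['a', 'e', 'c'] -> ['a', 'e', 'c']
'e': index 1 in ['a', 'e', 'c'] -> ['e', 'a', 'c']
'e': index 0 in ['e', 'a', 'c'] -> ['e', 'a', 'c']
'c': index 2 in ['e', 'a', 'c'] -> ['c', 'e', 'a']
'c': index 0 in ['c', 'e', 'a'] -> ['c', 'e', 'a']
'a': index 2 in ['c', 'e', 'a'] -> ['a', 'c', 'e']


Output: [1, 2, 0, 0, 2, 0, 1, 0, 2, 0, 2]


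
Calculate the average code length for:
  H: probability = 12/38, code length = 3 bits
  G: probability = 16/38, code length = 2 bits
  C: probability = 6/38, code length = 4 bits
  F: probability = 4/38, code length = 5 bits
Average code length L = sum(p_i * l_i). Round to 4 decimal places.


Weighted contributions p_i * l_i:
  H: (12/38) * 3 = 36/38
  G: (16/38) * 2 = 32/38
  C: (6/38) * 4 = 24/38
  F: (4/38) * 5 = 20/38
Sum = (36 + 32 + 24 + 20)/38 = 112/38

L = 112/38 = 2.9474 bits/symbol


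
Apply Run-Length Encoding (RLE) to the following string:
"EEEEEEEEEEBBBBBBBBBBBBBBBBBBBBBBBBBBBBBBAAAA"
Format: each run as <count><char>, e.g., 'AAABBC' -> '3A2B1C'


Scanning runs left to right:
  i=0: run of 'E' x 10 -> '10E'
  i=10: run of 'B' x 30 -> '30B'
  i=40: run of 'A' x 4 -> '4A'

RLE = 10E30B4A


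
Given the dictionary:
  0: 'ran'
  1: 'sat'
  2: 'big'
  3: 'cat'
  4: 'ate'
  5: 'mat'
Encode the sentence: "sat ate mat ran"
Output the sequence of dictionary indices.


Look up each word in the dictionary:
  'sat' -> 1
  'ate' -> 4
  'mat' -> 5
  'ran' -> 0

Encoded: [1, 4, 5, 0]


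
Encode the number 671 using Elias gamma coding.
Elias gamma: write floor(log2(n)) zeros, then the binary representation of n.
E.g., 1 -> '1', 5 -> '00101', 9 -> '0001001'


num_bits = floor(log2(671)) + 1 = 10
leading_zeros = num_bits - 1 = 9
binary(671) = 1010011111

Elias gamma(671) = '000000000' + '1010011111' = 0000000001010011111 (19 bits)


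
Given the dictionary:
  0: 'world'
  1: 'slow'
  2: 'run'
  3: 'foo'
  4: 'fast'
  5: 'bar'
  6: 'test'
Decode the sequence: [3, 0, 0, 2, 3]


Look up each index in the dictionary:
  3 -> 'foo'
  0 -> 'world'
  0 -> 'world'
  2 -> 'run'
  3 -> 'foo'

Decoded: "foo world world run foo"


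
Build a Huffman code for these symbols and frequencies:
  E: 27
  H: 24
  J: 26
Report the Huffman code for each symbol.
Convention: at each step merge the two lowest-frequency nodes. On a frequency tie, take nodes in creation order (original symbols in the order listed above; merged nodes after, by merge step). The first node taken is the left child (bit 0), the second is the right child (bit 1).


Huffman tree construction:
Step 1: Merge H(24) + J(26) = 50
Step 2: Merge E(27) + (H+J)(50) = 77
Read each symbol's code off the tree from the root (left child = 0, right child = 1).

Codes:
  E: 0 (length 1)
  H: 10 (length 2)
  J: 11 (length 2)
Average code length: 127/77 = 1.6494 bits/symbol


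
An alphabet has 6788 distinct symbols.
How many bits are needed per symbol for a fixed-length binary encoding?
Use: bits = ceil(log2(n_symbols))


log2(6788) = 12.7288
Bracket: 2^12 = 4096 < 6788 <= 2^13 = 8192
So ceil(log2(6788)) = 13

bits = ceil(log2(6788)) = ceil(12.7288) = 13 bits


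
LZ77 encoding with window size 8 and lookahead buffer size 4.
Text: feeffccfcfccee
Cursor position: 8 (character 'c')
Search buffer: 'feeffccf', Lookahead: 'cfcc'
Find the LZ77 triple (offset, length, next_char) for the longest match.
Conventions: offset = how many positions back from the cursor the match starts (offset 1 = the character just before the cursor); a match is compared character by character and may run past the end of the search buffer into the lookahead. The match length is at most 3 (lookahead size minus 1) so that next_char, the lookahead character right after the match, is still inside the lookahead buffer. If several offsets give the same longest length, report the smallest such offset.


Try each offset into the search buffer:
  offset=1 (pos 7, char 'f'): match length 0
  offset=2 (pos 6, char 'c'): match length 3
  offset=3 (pos 5, char 'c'): match length 1
  offset=4 (pos 4, char 'f'): match length 0
  offset=5 (pos 3, char 'f'): match length 0
  offset=6 (pos 2, char 'e'): match length 0
  offset=7 (pos 1, char 'e'): match length 0
  offset=8 (pos 0, char 'f'): match length 0
Longest match has length 3 at offset 2.
next_char = character at position 8 + 3 = 11 -> 'c'

Best match: offset=2, length=3 (matching 'cfc' starting at position 6)
LZ77 triple: (2, 3, 'c')


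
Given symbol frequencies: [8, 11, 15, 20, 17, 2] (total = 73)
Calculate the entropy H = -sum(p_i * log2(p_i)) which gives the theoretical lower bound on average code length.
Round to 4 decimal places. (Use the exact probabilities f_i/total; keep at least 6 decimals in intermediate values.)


Per-symbol terms -p_i * log2(p_i) with p_i = f_i/73:
  p = 8/73 = 0.109589: log2(p) = -3.189825, -p*log2(p) = 0.349570
  p = 11/73 = 0.150685: log2(p) = -2.730393, -p*log2(p) = 0.411429
  p = 15/73 = 0.205479: log2(p) = -2.282934, -p*log2(p) = 0.469096
  p = 20/73 = 0.273973: log2(p) = -1.867896, -p*log2(p) = 0.511752
  p = 17/73 = 0.232877: log2(p) = -2.102362, -p*log2(p) = 0.489591
  p = 2/73 = 0.027397: log2(p) = -5.189825, -p*log2(p) = 0.142187
H = 0.349570 + 0.411429 + 0.469096 + 0.511752 + 0.489591 + 0.142187 = 2.373625

H = 2.3736 bits/symbol


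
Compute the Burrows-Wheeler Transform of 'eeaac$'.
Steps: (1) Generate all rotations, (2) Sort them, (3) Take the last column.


Rotations (sorted):
  0: $eeaac -> last char: c
  1: aac$ee -> last char: e
  2: ac$eea -> last char: a
  3: c$eeaa -> last char: a
  4: eaac$e -> last char: e
  5: eeaac$ -> last char: $


BWT = ceaae$


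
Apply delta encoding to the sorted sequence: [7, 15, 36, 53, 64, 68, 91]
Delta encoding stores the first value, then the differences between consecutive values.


First value: 7
Deltas:
  15 - 7 = 8
  36 - 15 = 21
  53 - 36 = 17
  64 - 53 = 11
  68 - 64 = 4
  91 - 68 = 23


Delta encoded: [7, 8, 21, 17, 11, 4, 23]


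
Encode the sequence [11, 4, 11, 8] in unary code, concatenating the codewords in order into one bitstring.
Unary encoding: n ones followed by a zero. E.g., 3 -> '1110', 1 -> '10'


Encode each number as n ones followed by a terminating 0:
  11 -> 111111111110 (12 bits)
  4 -> 11110 (5 bits)
  11 -> 111111111110 (12 bits)
  8 -> 111111110 (9 bits)
Total length = 12 + 5 + 12 + 9 = 38 bits.

Unary([11, 4, 11, 8]) = 11111111111011110111111111110111111110 (38 bits)


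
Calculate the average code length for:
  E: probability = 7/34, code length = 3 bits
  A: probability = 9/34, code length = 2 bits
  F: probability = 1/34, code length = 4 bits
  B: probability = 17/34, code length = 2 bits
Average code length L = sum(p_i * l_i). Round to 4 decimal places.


Weighted contributions p_i * l_i:
  E: (7/34) * 3 = 21/34
  A: (9/34) * 2 = 18/34
  F: (1/34) * 4 = 4/34
  B: (17/34) * 2 = 34/34
Sum = (21 + 18 + 4 + 34)/34 = 77/34

L = 77/34 = 2.2647 bits/symbol


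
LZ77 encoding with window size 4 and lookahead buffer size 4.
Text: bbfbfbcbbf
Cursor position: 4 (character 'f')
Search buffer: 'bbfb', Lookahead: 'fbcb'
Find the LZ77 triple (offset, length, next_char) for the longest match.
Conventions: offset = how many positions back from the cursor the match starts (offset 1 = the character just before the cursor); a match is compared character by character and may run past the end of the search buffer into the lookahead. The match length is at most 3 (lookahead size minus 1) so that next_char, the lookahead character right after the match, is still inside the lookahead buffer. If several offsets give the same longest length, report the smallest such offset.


Try each offset into the search buffer:
  offset=1 (pos 3, char 'b'): match length 0
  offset=2 (pos 2, char 'f'): match length 2
  offset=3 (pos 1, char 'b'): match length 0
  offset=4 (pos 0, char 'b'): match length 0
Longest match has length 2 at offset 2.
next_char = character at position 4 + 2 = 6 -> 'c'

Best match: offset=2, length=2 (matching 'fb' starting at position 2)
LZ77 triple: (2, 2, 'c')


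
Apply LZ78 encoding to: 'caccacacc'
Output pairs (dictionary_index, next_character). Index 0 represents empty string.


LZ78 encoding steps:
Dictionary: {0: ''}
Step 1: w='' (idx 0), next='c' -> output (0, 'c'), add 'c' as idx 1
Step 2: w='' (idx 0), next='a' -> output (0, 'a'), add 'a' as idx 2
Step 3: w='c' (idx 1), next='c' -> output (1, 'c'), add 'cc' as idx 3
Step 4: w='a' (idx 2), next='c' -> output (2, 'c'), add 'ac' as idx 4
Step 5: w='ac' (idx 4), next='c' -> output (4, 'c'), add 'acc' as idx 5


Encoded: [(0, 'c'), (0, 'a'), (1, 'c'), (2, 'c'), (4, 'c')]


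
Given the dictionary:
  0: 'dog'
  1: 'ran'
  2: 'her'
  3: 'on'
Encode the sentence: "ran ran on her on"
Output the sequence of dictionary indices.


Look up each word in the dictionary:
  'ran' -> 1
  'ran' -> 1
  'on' -> 3
  'her' -> 2
  'on' -> 3

Encoded: [1, 1, 3, 2, 3]


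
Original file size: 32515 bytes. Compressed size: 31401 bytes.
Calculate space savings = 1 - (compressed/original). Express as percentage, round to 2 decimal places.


ratio = compressed/original = 31401/32515 = 0.965739
savings = 1 - ratio = 1 - 0.965739 = 0.034261
as a percentage: 0.034261 * 100 = 3.43%

Space savings = 1 - 31401/32515 = 3.43%


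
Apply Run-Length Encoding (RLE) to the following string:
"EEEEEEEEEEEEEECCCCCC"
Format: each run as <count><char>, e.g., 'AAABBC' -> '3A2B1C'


Scanning runs left to right:
  i=0: run of 'E' x 14 -> '14E'
  i=14: run of 'C' x 6 -> '6C'

RLE = 14E6C


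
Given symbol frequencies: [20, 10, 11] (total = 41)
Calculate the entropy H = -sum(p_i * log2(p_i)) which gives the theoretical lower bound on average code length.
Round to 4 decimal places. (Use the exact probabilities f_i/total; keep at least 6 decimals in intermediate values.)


Per-symbol terms -p_i * log2(p_i) with p_i = f_i/41:
  p = 20/41 = 0.487805: log2(p) = -1.035624, -p*log2(p) = 0.505182
  p = 10/41 = 0.243902: log2(p) = -2.035624, -p*log2(p) = 0.496494
  p = 11/41 = 0.268293: log2(p) = -1.898120, -p*log2(p) = 0.509252
H = 0.505182 + 0.496494 + 0.509252 = 1.510928

H = 1.5109 bits/symbol


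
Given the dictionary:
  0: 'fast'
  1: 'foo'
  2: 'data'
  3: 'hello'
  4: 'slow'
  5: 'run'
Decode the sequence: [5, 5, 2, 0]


Look up each index in the dictionary:
  5 -> 'run'
  5 -> 'run'
  2 -> 'data'
  0 -> 'fast'

Decoded: "run run data fast"


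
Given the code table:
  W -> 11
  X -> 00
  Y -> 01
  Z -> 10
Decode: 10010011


Decoding:
10 -> Z
01 -> Y
00 -> X
11 -> W


Result: ZYXW


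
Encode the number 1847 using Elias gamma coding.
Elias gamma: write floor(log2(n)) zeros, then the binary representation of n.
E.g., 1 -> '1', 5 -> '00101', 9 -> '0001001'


num_bits = floor(log2(1847)) + 1 = 11
leading_zeros = num_bits - 1 = 10
binary(1847) = 11100110111

Elias gamma(1847) = '0000000000' + '11100110111' = 000000000011100110111 (21 bits)


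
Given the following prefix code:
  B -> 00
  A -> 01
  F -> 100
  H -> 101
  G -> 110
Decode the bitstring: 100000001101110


Decoding step by step:
Bits 100 -> F
Bits 00 -> B
Bits 00 -> B
Bits 01 -> A
Bits 101 -> H
Bits 110 -> G


Decoded message: FBBAHG


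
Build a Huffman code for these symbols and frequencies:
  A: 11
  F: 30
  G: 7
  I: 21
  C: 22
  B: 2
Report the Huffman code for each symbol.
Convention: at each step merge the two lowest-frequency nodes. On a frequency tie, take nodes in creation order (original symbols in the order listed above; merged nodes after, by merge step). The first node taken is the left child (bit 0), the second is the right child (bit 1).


Huffman tree construction:
Step 1: Merge B(2) + G(7) = 9
Step 2: Merge (B+G)(9) + A(11) = 20
Step 3: Merge ((B+G)+A)(20) + I(21) = 41
Step 4: Merge C(22) + F(30) = 52
Step 5: Merge (((B+G)+A)+I)(41) + (C+F)(52) = 93
Read each symbol's code off the tree from the root (left child = 0, right child = 1).

Codes:
  A: 001 (length 3)
  F: 11 (length 2)
  G: 0001 (length 4)
  I: 01 (length 2)
  C: 10 (length 2)
  B: 0000 (length 4)
Average code length: 215/93 = 2.3118 bits/symbol


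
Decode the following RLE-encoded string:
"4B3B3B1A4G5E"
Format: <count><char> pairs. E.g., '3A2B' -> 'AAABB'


Expanding each <count><char> pair:
  4B -> 'BBBB'
  3B -> 'BBB'
  3B -> 'BBB'
  1A -> 'A'
  4G -> 'GGGG'
  5E -> 'EEEEE'

Decoded = BBBBBBBBBBAGGGGEEEEE


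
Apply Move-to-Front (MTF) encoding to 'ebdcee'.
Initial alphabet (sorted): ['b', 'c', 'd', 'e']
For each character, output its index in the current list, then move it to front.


MTF encoding:
'e': index 3 in ['b', 'c', 'd', 'e'] -> ['e', 'b', 'c', 'd']
'b': index 1 in ['e', 'b', 'c', 'd'] -> ['b', 'e', 'c', 'd']
'd': index 3 in ['b', 'e', 'c', 'd'] -> ['d', 'b', 'e', 'c']
'c': index 3 in ['d', 'b', 'e', 'c'] -> ['c', 'd', 'b', 'e']
'e': index 3 in ['c', 'd', 'b', 'e'] -> ['e', 'c', 'd', 'b']
'e': index 0 in ['e', 'c', 'd', 'b'] -> ['e', 'c', 'd', 'b']


Output: [3, 1, 3, 3, 3, 0]


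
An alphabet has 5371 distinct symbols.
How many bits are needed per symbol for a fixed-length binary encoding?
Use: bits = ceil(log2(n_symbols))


log2(5371) = 12.391
Bracket: 2^12 = 4096 < 5371 <= 2^13 = 8192
So ceil(log2(5371)) = 13

bits = ceil(log2(5371)) = ceil(12.391) = 13 bits


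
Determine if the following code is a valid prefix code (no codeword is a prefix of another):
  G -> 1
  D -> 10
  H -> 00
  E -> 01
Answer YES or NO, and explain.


Checking each pair (does one codeword prefix another?):
  G='1' vs D='10': prefix -- VIOLATION

NO -- this is NOT a valid prefix code. G (1) is a prefix of D (10).


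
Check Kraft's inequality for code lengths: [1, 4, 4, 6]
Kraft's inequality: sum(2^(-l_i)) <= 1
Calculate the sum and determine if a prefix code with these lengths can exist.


Sum = 2^(-1) + 2^(-4) + 2^(-4) + 2^(-6)
    = 0.5 + 0.0625 + 0.0625 + 0.015625
    = 41/64 = 0.640625
Since 0.640625 <= 1, Kraft's inequality IS satisfied.
A prefix code with these lengths CAN exist.

Kraft sum = 0.640625. Satisfied.


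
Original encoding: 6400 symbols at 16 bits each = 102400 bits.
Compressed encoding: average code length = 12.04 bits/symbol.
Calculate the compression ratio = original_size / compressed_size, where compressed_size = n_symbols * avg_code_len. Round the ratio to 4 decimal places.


original_size = n_symbols * orig_bits = 6400 * 16 = 102400 bits
compressed_size = n_symbols * avg_code_len = 6400 * 12.04 = 77056.0 bits
ratio = original_size / compressed_size = 102400 / 77056.0 = 1.3289

Compression ratio = 1.3289


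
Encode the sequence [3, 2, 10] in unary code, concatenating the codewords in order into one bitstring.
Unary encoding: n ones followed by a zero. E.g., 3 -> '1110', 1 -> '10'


Encode each number as n ones followed by a terminating 0:
  3 -> 1110 (4 bits)
  2 -> 110 (3 bits)
  10 -> 11111111110 (11 bits)
Total length = 4 + 3 + 11 = 18 bits.

Unary([3, 2, 10]) = 111011011111111110 (18 bits)


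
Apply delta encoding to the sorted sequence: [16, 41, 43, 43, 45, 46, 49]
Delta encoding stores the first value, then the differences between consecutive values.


First value: 16
Deltas:
  41 - 16 = 25
  43 - 41 = 2
  43 - 43 = 0
  45 - 43 = 2
  46 - 45 = 1
  49 - 46 = 3


Delta encoded: [16, 25, 2, 0, 2, 1, 3]


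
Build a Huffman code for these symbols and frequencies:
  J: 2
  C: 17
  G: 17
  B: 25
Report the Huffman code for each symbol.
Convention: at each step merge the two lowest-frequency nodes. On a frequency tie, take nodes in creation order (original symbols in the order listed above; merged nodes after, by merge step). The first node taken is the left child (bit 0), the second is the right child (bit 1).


Huffman tree construction:
Step 1: Merge J(2) + C(17) = 19
Step 2: Merge G(17) + (J+C)(19) = 36
Step 3: Merge B(25) + (G+(J+C))(36) = 61
Read each symbol's code off the tree from the root (left child = 0, right child = 1).

Codes:
  J: 110 (length 3)
  C: 111 (length 3)
  G: 10 (length 2)
  B: 0 (length 1)
Average code length: 116/61 = 1.9016 bits/symbol
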